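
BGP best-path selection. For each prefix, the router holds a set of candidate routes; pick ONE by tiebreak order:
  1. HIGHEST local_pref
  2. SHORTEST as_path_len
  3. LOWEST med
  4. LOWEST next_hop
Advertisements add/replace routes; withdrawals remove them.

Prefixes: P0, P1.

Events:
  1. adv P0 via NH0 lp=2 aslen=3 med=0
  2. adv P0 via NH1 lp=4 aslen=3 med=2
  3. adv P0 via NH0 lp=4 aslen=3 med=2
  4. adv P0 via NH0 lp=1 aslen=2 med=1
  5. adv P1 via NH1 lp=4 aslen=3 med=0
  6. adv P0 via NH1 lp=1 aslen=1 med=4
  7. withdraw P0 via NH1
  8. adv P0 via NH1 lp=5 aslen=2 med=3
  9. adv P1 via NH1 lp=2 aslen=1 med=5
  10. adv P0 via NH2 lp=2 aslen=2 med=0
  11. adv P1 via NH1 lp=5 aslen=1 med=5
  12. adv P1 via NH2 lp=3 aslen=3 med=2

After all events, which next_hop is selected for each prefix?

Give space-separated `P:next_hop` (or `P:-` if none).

Answer: P0:NH1 P1:NH1

Derivation:
Op 1: best P0=NH0 P1=-
Op 2: best P0=NH1 P1=-
Op 3: best P0=NH0 P1=-
Op 4: best P0=NH1 P1=-
Op 5: best P0=NH1 P1=NH1
Op 6: best P0=NH1 P1=NH1
Op 7: best P0=NH0 P1=NH1
Op 8: best P0=NH1 P1=NH1
Op 9: best P0=NH1 P1=NH1
Op 10: best P0=NH1 P1=NH1
Op 11: best P0=NH1 P1=NH1
Op 12: best P0=NH1 P1=NH1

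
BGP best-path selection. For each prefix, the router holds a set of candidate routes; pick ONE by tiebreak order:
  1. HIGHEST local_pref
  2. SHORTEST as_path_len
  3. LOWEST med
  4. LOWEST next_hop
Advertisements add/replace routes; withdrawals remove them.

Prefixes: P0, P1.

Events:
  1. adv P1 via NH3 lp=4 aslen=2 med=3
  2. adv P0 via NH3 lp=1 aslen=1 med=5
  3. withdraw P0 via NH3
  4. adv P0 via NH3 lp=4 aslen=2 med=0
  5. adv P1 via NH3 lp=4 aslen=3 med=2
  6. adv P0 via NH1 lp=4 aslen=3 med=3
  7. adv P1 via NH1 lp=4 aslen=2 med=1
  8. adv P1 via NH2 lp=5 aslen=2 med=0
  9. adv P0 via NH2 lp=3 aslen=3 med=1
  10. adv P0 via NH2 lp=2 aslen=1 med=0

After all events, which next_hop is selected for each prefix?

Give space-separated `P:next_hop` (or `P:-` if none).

Answer: P0:NH3 P1:NH2

Derivation:
Op 1: best P0=- P1=NH3
Op 2: best P0=NH3 P1=NH3
Op 3: best P0=- P1=NH3
Op 4: best P0=NH3 P1=NH3
Op 5: best P0=NH3 P1=NH3
Op 6: best P0=NH3 P1=NH3
Op 7: best P0=NH3 P1=NH1
Op 8: best P0=NH3 P1=NH2
Op 9: best P0=NH3 P1=NH2
Op 10: best P0=NH3 P1=NH2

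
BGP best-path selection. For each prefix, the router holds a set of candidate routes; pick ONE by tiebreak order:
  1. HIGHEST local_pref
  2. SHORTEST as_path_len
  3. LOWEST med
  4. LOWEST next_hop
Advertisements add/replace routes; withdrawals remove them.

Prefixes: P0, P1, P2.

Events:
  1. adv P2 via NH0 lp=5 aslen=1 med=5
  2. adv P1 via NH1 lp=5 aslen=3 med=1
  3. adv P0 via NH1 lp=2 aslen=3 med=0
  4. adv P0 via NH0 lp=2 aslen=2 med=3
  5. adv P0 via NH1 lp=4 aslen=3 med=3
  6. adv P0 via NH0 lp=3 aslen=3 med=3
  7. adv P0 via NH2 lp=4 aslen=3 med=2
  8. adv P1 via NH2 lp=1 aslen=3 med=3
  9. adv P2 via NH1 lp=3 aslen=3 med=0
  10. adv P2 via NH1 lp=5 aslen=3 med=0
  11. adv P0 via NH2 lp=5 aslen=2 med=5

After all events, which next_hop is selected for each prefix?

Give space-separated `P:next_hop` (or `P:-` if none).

Answer: P0:NH2 P1:NH1 P2:NH0

Derivation:
Op 1: best P0=- P1=- P2=NH0
Op 2: best P0=- P1=NH1 P2=NH0
Op 3: best P0=NH1 P1=NH1 P2=NH0
Op 4: best P0=NH0 P1=NH1 P2=NH0
Op 5: best P0=NH1 P1=NH1 P2=NH0
Op 6: best P0=NH1 P1=NH1 P2=NH0
Op 7: best P0=NH2 P1=NH1 P2=NH0
Op 8: best P0=NH2 P1=NH1 P2=NH0
Op 9: best P0=NH2 P1=NH1 P2=NH0
Op 10: best P0=NH2 P1=NH1 P2=NH0
Op 11: best P0=NH2 P1=NH1 P2=NH0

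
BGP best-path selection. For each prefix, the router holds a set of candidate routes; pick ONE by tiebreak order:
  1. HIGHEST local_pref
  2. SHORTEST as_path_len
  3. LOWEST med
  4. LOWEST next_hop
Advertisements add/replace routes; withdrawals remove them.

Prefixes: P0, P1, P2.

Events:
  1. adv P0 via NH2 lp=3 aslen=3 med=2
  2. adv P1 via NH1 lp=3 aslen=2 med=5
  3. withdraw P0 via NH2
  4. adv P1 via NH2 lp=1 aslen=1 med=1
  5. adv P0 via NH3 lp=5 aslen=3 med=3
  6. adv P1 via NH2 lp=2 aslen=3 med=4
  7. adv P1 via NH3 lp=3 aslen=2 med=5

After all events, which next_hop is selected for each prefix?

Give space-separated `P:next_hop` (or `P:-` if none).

Op 1: best P0=NH2 P1=- P2=-
Op 2: best P0=NH2 P1=NH1 P2=-
Op 3: best P0=- P1=NH1 P2=-
Op 4: best P0=- P1=NH1 P2=-
Op 5: best P0=NH3 P1=NH1 P2=-
Op 6: best P0=NH3 P1=NH1 P2=-
Op 7: best P0=NH3 P1=NH1 P2=-

Answer: P0:NH3 P1:NH1 P2:-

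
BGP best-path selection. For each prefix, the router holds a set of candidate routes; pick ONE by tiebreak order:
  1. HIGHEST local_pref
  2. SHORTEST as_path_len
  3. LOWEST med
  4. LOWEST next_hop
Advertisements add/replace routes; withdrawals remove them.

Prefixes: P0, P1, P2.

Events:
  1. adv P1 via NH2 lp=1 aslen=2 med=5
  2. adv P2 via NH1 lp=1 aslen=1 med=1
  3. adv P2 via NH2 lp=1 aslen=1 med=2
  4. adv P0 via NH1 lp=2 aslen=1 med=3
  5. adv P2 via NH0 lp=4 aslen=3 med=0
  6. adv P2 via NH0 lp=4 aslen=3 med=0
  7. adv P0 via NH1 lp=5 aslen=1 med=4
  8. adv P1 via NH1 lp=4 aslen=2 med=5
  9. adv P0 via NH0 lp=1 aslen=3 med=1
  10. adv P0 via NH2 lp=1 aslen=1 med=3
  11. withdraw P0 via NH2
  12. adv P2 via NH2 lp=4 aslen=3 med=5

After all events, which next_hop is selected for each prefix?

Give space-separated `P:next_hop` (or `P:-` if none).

Op 1: best P0=- P1=NH2 P2=-
Op 2: best P0=- P1=NH2 P2=NH1
Op 3: best P0=- P1=NH2 P2=NH1
Op 4: best P0=NH1 P1=NH2 P2=NH1
Op 5: best P0=NH1 P1=NH2 P2=NH0
Op 6: best P0=NH1 P1=NH2 P2=NH0
Op 7: best P0=NH1 P1=NH2 P2=NH0
Op 8: best P0=NH1 P1=NH1 P2=NH0
Op 9: best P0=NH1 P1=NH1 P2=NH0
Op 10: best P0=NH1 P1=NH1 P2=NH0
Op 11: best P0=NH1 P1=NH1 P2=NH0
Op 12: best P0=NH1 P1=NH1 P2=NH0

Answer: P0:NH1 P1:NH1 P2:NH0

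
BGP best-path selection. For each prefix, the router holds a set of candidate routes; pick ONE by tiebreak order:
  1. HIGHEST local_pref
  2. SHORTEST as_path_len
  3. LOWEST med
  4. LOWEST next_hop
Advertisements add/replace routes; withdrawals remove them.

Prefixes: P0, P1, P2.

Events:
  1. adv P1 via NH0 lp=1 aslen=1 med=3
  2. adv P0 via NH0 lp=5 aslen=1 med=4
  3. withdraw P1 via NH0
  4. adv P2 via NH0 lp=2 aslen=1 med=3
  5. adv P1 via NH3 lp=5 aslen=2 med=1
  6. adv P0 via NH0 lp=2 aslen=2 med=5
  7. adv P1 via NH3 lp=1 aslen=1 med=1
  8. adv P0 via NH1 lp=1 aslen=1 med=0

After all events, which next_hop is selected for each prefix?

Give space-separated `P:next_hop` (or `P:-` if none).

Answer: P0:NH0 P1:NH3 P2:NH0

Derivation:
Op 1: best P0=- P1=NH0 P2=-
Op 2: best P0=NH0 P1=NH0 P2=-
Op 3: best P0=NH0 P1=- P2=-
Op 4: best P0=NH0 P1=- P2=NH0
Op 5: best P0=NH0 P1=NH3 P2=NH0
Op 6: best P0=NH0 P1=NH3 P2=NH0
Op 7: best P0=NH0 P1=NH3 P2=NH0
Op 8: best P0=NH0 P1=NH3 P2=NH0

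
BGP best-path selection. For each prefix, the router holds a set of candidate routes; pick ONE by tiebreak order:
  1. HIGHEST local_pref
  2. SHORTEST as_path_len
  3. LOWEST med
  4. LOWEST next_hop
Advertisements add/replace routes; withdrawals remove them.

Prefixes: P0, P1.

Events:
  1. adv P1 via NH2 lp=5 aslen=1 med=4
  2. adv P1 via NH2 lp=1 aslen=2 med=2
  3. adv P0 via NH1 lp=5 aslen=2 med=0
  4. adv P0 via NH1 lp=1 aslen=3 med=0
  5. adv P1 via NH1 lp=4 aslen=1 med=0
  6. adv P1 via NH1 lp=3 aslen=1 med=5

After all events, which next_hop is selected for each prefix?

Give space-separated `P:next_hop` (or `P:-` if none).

Answer: P0:NH1 P1:NH1

Derivation:
Op 1: best P0=- P1=NH2
Op 2: best P0=- P1=NH2
Op 3: best P0=NH1 P1=NH2
Op 4: best P0=NH1 P1=NH2
Op 5: best P0=NH1 P1=NH1
Op 6: best P0=NH1 P1=NH1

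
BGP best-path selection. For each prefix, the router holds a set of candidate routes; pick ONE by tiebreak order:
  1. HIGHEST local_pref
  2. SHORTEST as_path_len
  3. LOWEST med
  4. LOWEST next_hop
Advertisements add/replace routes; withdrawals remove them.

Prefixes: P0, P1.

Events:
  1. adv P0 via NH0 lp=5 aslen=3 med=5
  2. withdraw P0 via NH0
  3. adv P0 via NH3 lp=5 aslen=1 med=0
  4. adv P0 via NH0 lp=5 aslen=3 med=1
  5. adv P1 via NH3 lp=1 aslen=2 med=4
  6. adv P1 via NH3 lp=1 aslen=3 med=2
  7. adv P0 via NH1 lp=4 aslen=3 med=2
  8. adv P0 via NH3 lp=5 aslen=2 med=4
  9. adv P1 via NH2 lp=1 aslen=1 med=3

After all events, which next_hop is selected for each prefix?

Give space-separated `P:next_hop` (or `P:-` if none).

Op 1: best P0=NH0 P1=-
Op 2: best P0=- P1=-
Op 3: best P0=NH3 P1=-
Op 4: best P0=NH3 P1=-
Op 5: best P0=NH3 P1=NH3
Op 6: best P0=NH3 P1=NH3
Op 7: best P0=NH3 P1=NH3
Op 8: best P0=NH3 P1=NH3
Op 9: best P0=NH3 P1=NH2

Answer: P0:NH3 P1:NH2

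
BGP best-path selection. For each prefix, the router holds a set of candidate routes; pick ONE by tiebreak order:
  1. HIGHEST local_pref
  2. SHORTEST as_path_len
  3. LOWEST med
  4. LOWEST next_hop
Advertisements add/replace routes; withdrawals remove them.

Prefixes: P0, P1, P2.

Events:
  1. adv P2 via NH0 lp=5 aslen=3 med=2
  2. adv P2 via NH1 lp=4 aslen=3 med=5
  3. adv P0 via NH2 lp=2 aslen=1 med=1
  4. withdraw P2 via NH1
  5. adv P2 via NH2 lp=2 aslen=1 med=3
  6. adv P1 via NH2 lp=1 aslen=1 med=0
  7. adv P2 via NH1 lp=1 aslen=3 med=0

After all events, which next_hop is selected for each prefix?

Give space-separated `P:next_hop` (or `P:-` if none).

Answer: P0:NH2 P1:NH2 P2:NH0

Derivation:
Op 1: best P0=- P1=- P2=NH0
Op 2: best P0=- P1=- P2=NH0
Op 3: best P0=NH2 P1=- P2=NH0
Op 4: best P0=NH2 P1=- P2=NH0
Op 5: best P0=NH2 P1=- P2=NH0
Op 6: best P0=NH2 P1=NH2 P2=NH0
Op 7: best P0=NH2 P1=NH2 P2=NH0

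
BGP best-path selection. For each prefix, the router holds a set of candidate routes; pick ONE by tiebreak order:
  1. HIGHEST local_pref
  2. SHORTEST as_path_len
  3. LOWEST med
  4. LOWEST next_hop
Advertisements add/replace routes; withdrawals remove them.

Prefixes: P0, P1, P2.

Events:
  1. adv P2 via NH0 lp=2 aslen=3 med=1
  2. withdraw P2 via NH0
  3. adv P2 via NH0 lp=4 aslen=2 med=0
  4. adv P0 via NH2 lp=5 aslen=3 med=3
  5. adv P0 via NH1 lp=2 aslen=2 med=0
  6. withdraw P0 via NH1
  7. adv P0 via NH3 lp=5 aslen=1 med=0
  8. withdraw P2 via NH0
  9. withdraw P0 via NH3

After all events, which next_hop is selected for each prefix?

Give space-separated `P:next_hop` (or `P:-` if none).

Answer: P0:NH2 P1:- P2:-

Derivation:
Op 1: best P0=- P1=- P2=NH0
Op 2: best P0=- P1=- P2=-
Op 3: best P0=- P1=- P2=NH0
Op 4: best P0=NH2 P1=- P2=NH0
Op 5: best P0=NH2 P1=- P2=NH0
Op 6: best P0=NH2 P1=- P2=NH0
Op 7: best P0=NH3 P1=- P2=NH0
Op 8: best P0=NH3 P1=- P2=-
Op 9: best P0=NH2 P1=- P2=-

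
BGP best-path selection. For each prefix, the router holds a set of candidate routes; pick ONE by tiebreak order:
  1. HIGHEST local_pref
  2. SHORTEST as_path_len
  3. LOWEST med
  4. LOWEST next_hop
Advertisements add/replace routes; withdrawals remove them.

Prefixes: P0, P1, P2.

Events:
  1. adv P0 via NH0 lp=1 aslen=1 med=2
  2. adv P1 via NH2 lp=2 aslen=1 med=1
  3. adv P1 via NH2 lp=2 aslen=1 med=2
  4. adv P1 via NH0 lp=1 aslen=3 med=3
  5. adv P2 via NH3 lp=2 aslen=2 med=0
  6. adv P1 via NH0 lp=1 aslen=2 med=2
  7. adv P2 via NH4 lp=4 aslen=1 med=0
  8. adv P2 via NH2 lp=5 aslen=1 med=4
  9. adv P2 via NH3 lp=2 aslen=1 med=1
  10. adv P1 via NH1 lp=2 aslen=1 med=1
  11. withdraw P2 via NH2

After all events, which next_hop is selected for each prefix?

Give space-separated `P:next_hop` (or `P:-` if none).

Answer: P0:NH0 P1:NH1 P2:NH4

Derivation:
Op 1: best P0=NH0 P1=- P2=-
Op 2: best P0=NH0 P1=NH2 P2=-
Op 3: best P0=NH0 P1=NH2 P2=-
Op 4: best P0=NH0 P1=NH2 P2=-
Op 5: best P0=NH0 P1=NH2 P2=NH3
Op 6: best P0=NH0 P1=NH2 P2=NH3
Op 7: best P0=NH0 P1=NH2 P2=NH4
Op 8: best P0=NH0 P1=NH2 P2=NH2
Op 9: best P0=NH0 P1=NH2 P2=NH2
Op 10: best P0=NH0 P1=NH1 P2=NH2
Op 11: best P0=NH0 P1=NH1 P2=NH4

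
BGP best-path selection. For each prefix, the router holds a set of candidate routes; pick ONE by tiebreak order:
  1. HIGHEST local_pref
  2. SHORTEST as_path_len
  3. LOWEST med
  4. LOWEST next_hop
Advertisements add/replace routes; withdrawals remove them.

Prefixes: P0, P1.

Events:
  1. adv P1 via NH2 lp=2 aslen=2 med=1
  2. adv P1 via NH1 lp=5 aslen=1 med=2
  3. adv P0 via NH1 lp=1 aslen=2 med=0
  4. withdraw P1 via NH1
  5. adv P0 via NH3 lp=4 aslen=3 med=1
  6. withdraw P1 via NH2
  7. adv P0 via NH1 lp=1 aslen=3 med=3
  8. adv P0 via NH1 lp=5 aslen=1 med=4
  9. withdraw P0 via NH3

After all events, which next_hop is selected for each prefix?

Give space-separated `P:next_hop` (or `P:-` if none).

Answer: P0:NH1 P1:-

Derivation:
Op 1: best P0=- P1=NH2
Op 2: best P0=- P1=NH1
Op 3: best P0=NH1 P1=NH1
Op 4: best P0=NH1 P1=NH2
Op 5: best P0=NH3 P1=NH2
Op 6: best P0=NH3 P1=-
Op 7: best P0=NH3 P1=-
Op 8: best P0=NH1 P1=-
Op 9: best P0=NH1 P1=-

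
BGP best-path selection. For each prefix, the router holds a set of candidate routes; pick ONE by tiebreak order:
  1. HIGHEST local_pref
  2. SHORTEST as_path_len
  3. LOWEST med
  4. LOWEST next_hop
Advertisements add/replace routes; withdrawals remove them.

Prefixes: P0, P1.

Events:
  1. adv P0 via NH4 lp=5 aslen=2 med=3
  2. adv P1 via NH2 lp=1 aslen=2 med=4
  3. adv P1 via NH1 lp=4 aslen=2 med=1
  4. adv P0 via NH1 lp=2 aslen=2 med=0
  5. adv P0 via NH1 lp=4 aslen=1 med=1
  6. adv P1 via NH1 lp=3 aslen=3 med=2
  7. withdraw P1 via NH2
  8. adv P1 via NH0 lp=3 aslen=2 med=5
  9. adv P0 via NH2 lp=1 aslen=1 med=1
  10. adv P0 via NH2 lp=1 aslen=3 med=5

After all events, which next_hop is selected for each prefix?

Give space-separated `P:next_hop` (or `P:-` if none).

Op 1: best P0=NH4 P1=-
Op 2: best P0=NH4 P1=NH2
Op 3: best P0=NH4 P1=NH1
Op 4: best P0=NH4 P1=NH1
Op 5: best P0=NH4 P1=NH1
Op 6: best P0=NH4 P1=NH1
Op 7: best P0=NH4 P1=NH1
Op 8: best P0=NH4 P1=NH0
Op 9: best P0=NH4 P1=NH0
Op 10: best P0=NH4 P1=NH0

Answer: P0:NH4 P1:NH0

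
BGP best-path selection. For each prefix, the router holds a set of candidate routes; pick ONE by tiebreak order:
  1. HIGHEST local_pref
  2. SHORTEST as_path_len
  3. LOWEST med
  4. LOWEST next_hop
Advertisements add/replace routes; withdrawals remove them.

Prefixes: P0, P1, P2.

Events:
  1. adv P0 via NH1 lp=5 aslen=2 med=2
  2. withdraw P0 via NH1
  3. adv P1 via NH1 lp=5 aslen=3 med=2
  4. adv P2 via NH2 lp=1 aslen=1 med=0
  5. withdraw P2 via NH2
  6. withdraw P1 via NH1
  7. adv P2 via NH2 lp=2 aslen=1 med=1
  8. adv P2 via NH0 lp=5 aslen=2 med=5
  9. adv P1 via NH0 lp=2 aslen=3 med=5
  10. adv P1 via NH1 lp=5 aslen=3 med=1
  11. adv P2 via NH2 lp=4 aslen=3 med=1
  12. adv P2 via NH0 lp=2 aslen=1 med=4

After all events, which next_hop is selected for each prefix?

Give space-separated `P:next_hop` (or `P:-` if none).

Answer: P0:- P1:NH1 P2:NH2

Derivation:
Op 1: best P0=NH1 P1=- P2=-
Op 2: best P0=- P1=- P2=-
Op 3: best P0=- P1=NH1 P2=-
Op 4: best P0=- P1=NH1 P2=NH2
Op 5: best P0=- P1=NH1 P2=-
Op 6: best P0=- P1=- P2=-
Op 7: best P0=- P1=- P2=NH2
Op 8: best P0=- P1=- P2=NH0
Op 9: best P0=- P1=NH0 P2=NH0
Op 10: best P0=- P1=NH1 P2=NH0
Op 11: best P0=- P1=NH1 P2=NH0
Op 12: best P0=- P1=NH1 P2=NH2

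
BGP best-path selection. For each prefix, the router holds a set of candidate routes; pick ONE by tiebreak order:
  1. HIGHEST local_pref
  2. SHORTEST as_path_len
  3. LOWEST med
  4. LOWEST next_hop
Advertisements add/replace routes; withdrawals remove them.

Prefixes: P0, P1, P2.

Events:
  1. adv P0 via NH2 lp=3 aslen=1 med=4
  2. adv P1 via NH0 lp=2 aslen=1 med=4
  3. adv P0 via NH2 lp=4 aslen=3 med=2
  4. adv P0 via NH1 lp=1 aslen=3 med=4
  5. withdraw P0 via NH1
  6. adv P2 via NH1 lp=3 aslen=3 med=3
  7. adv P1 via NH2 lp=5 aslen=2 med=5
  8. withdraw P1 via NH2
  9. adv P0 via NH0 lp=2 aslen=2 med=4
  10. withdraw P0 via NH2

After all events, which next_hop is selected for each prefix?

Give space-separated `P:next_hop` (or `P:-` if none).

Answer: P0:NH0 P1:NH0 P2:NH1

Derivation:
Op 1: best P0=NH2 P1=- P2=-
Op 2: best P0=NH2 P1=NH0 P2=-
Op 3: best P0=NH2 P1=NH0 P2=-
Op 4: best P0=NH2 P1=NH0 P2=-
Op 5: best P0=NH2 P1=NH0 P2=-
Op 6: best P0=NH2 P1=NH0 P2=NH1
Op 7: best P0=NH2 P1=NH2 P2=NH1
Op 8: best P0=NH2 P1=NH0 P2=NH1
Op 9: best P0=NH2 P1=NH0 P2=NH1
Op 10: best P0=NH0 P1=NH0 P2=NH1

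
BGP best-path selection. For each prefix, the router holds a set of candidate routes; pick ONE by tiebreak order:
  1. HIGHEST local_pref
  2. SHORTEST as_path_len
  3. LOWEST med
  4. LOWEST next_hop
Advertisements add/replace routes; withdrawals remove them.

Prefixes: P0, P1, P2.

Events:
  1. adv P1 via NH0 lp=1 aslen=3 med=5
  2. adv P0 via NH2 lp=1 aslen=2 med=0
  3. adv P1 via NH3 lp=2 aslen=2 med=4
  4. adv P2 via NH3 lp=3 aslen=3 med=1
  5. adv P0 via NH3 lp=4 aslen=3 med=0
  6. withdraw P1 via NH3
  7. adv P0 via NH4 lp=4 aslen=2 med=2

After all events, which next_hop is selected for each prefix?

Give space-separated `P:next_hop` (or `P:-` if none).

Op 1: best P0=- P1=NH0 P2=-
Op 2: best P0=NH2 P1=NH0 P2=-
Op 3: best P0=NH2 P1=NH3 P2=-
Op 4: best P0=NH2 P1=NH3 P2=NH3
Op 5: best P0=NH3 P1=NH3 P2=NH3
Op 6: best P0=NH3 P1=NH0 P2=NH3
Op 7: best P0=NH4 P1=NH0 P2=NH3

Answer: P0:NH4 P1:NH0 P2:NH3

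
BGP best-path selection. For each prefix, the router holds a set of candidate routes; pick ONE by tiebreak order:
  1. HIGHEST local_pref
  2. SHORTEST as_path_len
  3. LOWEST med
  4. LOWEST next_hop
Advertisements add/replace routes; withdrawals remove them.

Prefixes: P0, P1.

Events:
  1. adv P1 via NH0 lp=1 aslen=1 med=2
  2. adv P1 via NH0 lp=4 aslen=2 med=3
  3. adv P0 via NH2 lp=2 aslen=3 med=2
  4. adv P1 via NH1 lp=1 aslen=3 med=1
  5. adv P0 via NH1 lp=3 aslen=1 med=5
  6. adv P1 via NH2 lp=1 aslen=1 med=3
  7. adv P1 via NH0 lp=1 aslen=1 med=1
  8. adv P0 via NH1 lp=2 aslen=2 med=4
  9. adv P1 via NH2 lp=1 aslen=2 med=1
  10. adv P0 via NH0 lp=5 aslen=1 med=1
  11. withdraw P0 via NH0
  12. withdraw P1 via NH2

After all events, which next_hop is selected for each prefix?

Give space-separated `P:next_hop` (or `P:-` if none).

Answer: P0:NH1 P1:NH0

Derivation:
Op 1: best P0=- P1=NH0
Op 2: best P0=- P1=NH0
Op 3: best P0=NH2 P1=NH0
Op 4: best P0=NH2 P1=NH0
Op 5: best P0=NH1 P1=NH0
Op 6: best P0=NH1 P1=NH0
Op 7: best P0=NH1 P1=NH0
Op 8: best P0=NH1 P1=NH0
Op 9: best P0=NH1 P1=NH0
Op 10: best P0=NH0 P1=NH0
Op 11: best P0=NH1 P1=NH0
Op 12: best P0=NH1 P1=NH0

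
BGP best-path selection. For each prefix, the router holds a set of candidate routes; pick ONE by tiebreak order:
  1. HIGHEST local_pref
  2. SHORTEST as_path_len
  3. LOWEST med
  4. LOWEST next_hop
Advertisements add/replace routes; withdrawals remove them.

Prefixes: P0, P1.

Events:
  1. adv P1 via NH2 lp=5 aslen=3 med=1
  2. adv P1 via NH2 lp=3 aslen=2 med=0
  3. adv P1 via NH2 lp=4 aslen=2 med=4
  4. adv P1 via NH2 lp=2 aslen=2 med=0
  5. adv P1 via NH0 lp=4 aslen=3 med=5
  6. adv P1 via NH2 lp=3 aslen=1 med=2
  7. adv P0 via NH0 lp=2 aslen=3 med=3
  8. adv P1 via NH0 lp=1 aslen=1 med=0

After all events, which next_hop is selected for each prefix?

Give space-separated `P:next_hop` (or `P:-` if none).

Answer: P0:NH0 P1:NH2

Derivation:
Op 1: best P0=- P1=NH2
Op 2: best P0=- P1=NH2
Op 3: best P0=- P1=NH2
Op 4: best P0=- P1=NH2
Op 5: best P0=- P1=NH0
Op 6: best P0=- P1=NH0
Op 7: best P0=NH0 P1=NH0
Op 8: best P0=NH0 P1=NH2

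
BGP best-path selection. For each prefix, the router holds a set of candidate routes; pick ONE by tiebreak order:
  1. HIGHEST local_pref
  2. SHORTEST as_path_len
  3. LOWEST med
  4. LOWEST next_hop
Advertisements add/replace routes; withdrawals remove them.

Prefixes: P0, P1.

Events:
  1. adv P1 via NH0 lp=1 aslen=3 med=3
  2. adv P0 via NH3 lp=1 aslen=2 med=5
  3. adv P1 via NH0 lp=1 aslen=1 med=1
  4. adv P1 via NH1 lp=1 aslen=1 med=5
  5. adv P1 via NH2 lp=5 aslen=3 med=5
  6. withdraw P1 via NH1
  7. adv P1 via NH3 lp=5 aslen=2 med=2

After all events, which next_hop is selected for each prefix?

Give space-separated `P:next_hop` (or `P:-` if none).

Op 1: best P0=- P1=NH0
Op 2: best P0=NH3 P1=NH0
Op 3: best P0=NH3 P1=NH0
Op 4: best P0=NH3 P1=NH0
Op 5: best P0=NH3 P1=NH2
Op 6: best P0=NH3 P1=NH2
Op 7: best P0=NH3 P1=NH3

Answer: P0:NH3 P1:NH3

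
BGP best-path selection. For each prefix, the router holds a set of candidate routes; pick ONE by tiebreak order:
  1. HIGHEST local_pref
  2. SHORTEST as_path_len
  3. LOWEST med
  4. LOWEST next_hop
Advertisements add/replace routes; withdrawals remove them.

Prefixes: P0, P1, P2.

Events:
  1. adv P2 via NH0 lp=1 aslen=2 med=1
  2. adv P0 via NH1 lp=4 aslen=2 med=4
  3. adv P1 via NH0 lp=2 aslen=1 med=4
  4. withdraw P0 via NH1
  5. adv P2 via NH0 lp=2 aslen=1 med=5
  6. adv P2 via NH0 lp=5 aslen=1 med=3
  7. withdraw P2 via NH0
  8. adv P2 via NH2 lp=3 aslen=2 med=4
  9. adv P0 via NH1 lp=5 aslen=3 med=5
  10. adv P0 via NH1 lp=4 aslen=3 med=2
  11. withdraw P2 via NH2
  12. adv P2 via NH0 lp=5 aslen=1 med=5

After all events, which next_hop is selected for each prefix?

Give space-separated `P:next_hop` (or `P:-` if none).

Answer: P0:NH1 P1:NH0 P2:NH0

Derivation:
Op 1: best P0=- P1=- P2=NH0
Op 2: best P0=NH1 P1=- P2=NH0
Op 3: best P0=NH1 P1=NH0 P2=NH0
Op 4: best P0=- P1=NH0 P2=NH0
Op 5: best P0=- P1=NH0 P2=NH0
Op 6: best P0=- P1=NH0 P2=NH0
Op 7: best P0=- P1=NH0 P2=-
Op 8: best P0=- P1=NH0 P2=NH2
Op 9: best P0=NH1 P1=NH0 P2=NH2
Op 10: best P0=NH1 P1=NH0 P2=NH2
Op 11: best P0=NH1 P1=NH0 P2=-
Op 12: best P0=NH1 P1=NH0 P2=NH0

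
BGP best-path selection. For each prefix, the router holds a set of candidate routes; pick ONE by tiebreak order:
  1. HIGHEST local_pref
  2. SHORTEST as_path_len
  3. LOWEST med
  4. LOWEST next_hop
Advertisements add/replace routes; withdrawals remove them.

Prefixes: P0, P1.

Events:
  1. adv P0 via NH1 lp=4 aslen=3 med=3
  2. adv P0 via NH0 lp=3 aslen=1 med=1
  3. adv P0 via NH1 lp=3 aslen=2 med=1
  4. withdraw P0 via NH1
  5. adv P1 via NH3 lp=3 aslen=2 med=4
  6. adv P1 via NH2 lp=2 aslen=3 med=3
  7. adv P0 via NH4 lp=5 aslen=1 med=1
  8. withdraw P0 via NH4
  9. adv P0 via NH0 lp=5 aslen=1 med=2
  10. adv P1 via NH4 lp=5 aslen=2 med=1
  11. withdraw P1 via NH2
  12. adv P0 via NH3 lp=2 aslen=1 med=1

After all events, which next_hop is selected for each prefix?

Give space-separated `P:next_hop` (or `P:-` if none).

Op 1: best P0=NH1 P1=-
Op 2: best P0=NH1 P1=-
Op 3: best P0=NH0 P1=-
Op 4: best P0=NH0 P1=-
Op 5: best P0=NH0 P1=NH3
Op 6: best P0=NH0 P1=NH3
Op 7: best P0=NH4 P1=NH3
Op 8: best P0=NH0 P1=NH3
Op 9: best P0=NH0 P1=NH3
Op 10: best P0=NH0 P1=NH4
Op 11: best P0=NH0 P1=NH4
Op 12: best P0=NH0 P1=NH4

Answer: P0:NH0 P1:NH4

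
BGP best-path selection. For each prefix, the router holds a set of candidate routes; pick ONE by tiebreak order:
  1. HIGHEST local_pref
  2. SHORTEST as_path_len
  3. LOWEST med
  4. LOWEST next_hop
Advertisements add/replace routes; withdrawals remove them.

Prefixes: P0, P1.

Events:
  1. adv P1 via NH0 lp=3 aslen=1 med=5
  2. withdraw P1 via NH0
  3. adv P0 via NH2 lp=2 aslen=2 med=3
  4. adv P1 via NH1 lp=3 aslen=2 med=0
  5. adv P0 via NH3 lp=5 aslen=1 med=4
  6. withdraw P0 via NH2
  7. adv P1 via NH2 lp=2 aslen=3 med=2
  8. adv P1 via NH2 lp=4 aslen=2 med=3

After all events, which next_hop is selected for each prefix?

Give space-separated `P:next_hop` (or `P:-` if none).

Answer: P0:NH3 P1:NH2

Derivation:
Op 1: best P0=- P1=NH0
Op 2: best P0=- P1=-
Op 3: best P0=NH2 P1=-
Op 4: best P0=NH2 P1=NH1
Op 5: best P0=NH3 P1=NH1
Op 6: best P0=NH3 P1=NH1
Op 7: best P0=NH3 P1=NH1
Op 8: best P0=NH3 P1=NH2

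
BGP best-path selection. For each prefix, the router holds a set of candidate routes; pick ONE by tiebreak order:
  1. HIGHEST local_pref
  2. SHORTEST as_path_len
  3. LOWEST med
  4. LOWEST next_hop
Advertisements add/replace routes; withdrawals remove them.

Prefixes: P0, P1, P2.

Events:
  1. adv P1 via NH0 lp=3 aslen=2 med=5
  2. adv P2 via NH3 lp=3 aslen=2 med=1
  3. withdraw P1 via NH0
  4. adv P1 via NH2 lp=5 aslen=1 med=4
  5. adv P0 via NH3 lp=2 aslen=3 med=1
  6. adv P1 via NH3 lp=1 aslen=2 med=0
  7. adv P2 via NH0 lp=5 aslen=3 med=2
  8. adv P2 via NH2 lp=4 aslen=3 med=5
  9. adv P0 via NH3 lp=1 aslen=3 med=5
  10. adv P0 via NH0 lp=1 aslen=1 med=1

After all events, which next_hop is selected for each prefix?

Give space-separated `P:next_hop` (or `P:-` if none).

Op 1: best P0=- P1=NH0 P2=-
Op 2: best P0=- P1=NH0 P2=NH3
Op 3: best P0=- P1=- P2=NH3
Op 4: best P0=- P1=NH2 P2=NH3
Op 5: best P0=NH3 P1=NH2 P2=NH3
Op 6: best P0=NH3 P1=NH2 P2=NH3
Op 7: best P0=NH3 P1=NH2 P2=NH0
Op 8: best P0=NH3 P1=NH2 P2=NH0
Op 9: best P0=NH3 P1=NH2 P2=NH0
Op 10: best P0=NH0 P1=NH2 P2=NH0

Answer: P0:NH0 P1:NH2 P2:NH0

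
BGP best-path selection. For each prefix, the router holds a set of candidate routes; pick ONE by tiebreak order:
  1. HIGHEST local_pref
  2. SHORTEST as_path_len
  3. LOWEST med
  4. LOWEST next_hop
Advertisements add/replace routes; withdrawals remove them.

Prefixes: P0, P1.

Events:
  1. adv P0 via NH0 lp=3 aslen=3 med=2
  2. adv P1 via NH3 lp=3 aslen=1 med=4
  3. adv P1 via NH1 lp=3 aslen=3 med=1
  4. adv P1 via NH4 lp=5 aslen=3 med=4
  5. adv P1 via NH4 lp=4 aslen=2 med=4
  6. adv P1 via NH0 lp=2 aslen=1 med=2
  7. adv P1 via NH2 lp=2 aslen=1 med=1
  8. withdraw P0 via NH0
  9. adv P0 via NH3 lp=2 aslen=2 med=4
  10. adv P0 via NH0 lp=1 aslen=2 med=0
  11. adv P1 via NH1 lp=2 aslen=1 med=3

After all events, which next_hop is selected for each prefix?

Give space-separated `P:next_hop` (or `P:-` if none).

Op 1: best P0=NH0 P1=-
Op 2: best P0=NH0 P1=NH3
Op 3: best P0=NH0 P1=NH3
Op 4: best P0=NH0 P1=NH4
Op 5: best P0=NH0 P1=NH4
Op 6: best P0=NH0 P1=NH4
Op 7: best P0=NH0 P1=NH4
Op 8: best P0=- P1=NH4
Op 9: best P0=NH3 P1=NH4
Op 10: best P0=NH3 P1=NH4
Op 11: best P0=NH3 P1=NH4

Answer: P0:NH3 P1:NH4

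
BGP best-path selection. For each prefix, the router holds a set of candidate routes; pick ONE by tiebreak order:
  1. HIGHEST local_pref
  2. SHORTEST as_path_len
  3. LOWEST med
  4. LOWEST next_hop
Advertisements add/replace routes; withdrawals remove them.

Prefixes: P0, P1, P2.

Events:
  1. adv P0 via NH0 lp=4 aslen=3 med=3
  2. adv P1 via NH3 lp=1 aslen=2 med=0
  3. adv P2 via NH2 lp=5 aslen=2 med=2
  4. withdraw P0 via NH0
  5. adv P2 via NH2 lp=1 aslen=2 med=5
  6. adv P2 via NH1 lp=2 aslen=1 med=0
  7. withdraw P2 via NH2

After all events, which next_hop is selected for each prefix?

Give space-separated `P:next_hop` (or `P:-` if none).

Answer: P0:- P1:NH3 P2:NH1

Derivation:
Op 1: best P0=NH0 P1=- P2=-
Op 2: best P0=NH0 P1=NH3 P2=-
Op 3: best P0=NH0 P1=NH3 P2=NH2
Op 4: best P0=- P1=NH3 P2=NH2
Op 5: best P0=- P1=NH3 P2=NH2
Op 6: best P0=- P1=NH3 P2=NH1
Op 7: best P0=- P1=NH3 P2=NH1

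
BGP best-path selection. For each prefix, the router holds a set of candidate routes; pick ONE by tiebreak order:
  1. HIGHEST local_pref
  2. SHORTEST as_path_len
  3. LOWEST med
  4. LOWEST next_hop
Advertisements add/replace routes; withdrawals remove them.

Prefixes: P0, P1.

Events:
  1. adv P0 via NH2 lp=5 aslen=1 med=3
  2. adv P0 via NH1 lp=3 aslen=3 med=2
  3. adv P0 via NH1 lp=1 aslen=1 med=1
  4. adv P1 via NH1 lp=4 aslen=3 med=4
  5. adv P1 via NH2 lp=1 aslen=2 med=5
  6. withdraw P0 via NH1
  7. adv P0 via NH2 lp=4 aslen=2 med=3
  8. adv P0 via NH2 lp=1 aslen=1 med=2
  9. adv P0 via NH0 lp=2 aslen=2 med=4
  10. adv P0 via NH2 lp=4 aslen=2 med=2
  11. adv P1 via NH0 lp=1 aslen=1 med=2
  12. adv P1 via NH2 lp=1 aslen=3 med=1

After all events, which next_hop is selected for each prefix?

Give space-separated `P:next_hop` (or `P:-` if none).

Op 1: best P0=NH2 P1=-
Op 2: best P0=NH2 P1=-
Op 3: best P0=NH2 P1=-
Op 4: best P0=NH2 P1=NH1
Op 5: best P0=NH2 P1=NH1
Op 6: best P0=NH2 P1=NH1
Op 7: best P0=NH2 P1=NH1
Op 8: best P0=NH2 P1=NH1
Op 9: best P0=NH0 P1=NH1
Op 10: best P0=NH2 P1=NH1
Op 11: best P0=NH2 P1=NH1
Op 12: best P0=NH2 P1=NH1

Answer: P0:NH2 P1:NH1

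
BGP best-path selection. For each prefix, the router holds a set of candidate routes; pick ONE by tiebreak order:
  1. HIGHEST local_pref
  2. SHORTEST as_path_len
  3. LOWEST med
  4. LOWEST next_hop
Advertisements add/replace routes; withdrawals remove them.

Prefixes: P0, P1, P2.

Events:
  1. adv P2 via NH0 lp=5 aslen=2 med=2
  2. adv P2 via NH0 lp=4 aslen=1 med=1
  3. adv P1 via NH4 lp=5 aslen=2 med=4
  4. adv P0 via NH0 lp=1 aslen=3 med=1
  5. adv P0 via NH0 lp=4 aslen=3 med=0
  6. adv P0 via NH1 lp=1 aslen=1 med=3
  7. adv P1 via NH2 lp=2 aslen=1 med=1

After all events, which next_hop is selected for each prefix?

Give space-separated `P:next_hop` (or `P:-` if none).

Answer: P0:NH0 P1:NH4 P2:NH0

Derivation:
Op 1: best P0=- P1=- P2=NH0
Op 2: best P0=- P1=- P2=NH0
Op 3: best P0=- P1=NH4 P2=NH0
Op 4: best P0=NH0 P1=NH4 P2=NH0
Op 5: best P0=NH0 P1=NH4 P2=NH0
Op 6: best P0=NH0 P1=NH4 P2=NH0
Op 7: best P0=NH0 P1=NH4 P2=NH0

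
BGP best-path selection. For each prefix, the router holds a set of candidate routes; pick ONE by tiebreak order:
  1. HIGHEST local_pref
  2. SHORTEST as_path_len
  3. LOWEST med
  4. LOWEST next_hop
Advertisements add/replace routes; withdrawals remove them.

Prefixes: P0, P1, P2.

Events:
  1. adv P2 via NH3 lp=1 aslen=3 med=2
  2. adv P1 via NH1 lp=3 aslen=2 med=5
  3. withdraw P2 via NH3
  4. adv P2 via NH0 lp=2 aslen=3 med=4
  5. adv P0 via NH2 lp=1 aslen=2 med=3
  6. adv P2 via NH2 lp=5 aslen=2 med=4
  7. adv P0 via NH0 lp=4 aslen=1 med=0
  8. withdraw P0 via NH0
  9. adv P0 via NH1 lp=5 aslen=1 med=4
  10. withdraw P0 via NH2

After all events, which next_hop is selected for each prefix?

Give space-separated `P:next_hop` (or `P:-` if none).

Op 1: best P0=- P1=- P2=NH3
Op 2: best P0=- P1=NH1 P2=NH3
Op 3: best P0=- P1=NH1 P2=-
Op 4: best P0=- P1=NH1 P2=NH0
Op 5: best P0=NH2 P1=NH1 P2=NH0
Op 6: best P0=NH2 P1=NH1 P2=NH2
Op 7: best P0=NH0 P1=NH1 P2=NH2
Op 8: best P0=NH2 P1=NH1 P2=NH2
Op 9: best P0=NH1 P1=NH1 P2=NH2
Op 10: best P0=NH1 P1=NH1 P2=NH2

Answer: P0:NH1 P1:NH1 P2:NH2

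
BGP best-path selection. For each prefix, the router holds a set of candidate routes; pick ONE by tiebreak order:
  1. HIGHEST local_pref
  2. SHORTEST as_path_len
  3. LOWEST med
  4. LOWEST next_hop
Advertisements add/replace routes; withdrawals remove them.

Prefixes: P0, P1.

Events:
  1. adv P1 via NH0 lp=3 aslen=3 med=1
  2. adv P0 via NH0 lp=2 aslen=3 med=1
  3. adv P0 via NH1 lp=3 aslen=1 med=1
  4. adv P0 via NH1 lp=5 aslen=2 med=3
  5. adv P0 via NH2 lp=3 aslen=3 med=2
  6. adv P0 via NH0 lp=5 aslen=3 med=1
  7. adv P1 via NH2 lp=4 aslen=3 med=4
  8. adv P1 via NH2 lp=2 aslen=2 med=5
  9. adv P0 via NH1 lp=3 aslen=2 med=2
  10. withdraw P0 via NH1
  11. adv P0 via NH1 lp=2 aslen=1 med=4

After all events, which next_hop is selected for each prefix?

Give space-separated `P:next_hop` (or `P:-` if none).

Op 1: best P0=- P1=NH0
Op 2: best P0=NH0 P1=NH0
Op 3: best P0=NH1 P1=NH0
Op 4: best P0=NH1 P1=NH0
Op 5: best P0=NH1 P1=NH0
Op 6: best P0=NH1 P1=NH0
Op 7: best P0=NH1 P1=NH2
Op 8: best P0=NH1 P1=NH0
Op 9: best P0=NH0 P1=NH0
Op 10: best P0=NH0 P1=NH0
Op 11: best P0=NH0 P1=NH0

Answer: P0:NH0 P1:NH0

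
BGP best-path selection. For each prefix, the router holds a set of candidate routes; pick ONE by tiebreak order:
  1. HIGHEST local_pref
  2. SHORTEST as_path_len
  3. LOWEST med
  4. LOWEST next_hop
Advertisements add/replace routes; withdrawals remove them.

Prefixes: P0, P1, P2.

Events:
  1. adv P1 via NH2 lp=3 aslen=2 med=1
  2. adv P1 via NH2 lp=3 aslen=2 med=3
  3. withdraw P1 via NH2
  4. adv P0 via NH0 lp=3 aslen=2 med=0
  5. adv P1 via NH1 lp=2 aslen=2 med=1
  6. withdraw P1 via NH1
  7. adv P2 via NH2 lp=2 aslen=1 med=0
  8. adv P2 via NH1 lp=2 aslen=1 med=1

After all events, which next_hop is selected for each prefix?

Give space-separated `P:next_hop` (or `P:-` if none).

Op 1: best P0=- P1=NH2 P2=-
Op 2: best P0=- P1=NH2 P2=-
Op 3: best P0=- P1=- P2=-
Op 4: best P0=NH0 P1=- P2=-
Op 5: best P0=NH0 P1=NH1 P2=-
Op 6: best P0=NH0 P1=- P2=-
Op 7: best P0=NH0 P1=- P2=NH2
Op 8: best P0=NH0 P1=- P2=NH2

Answer: P0:NH0 P1:- P2:NH2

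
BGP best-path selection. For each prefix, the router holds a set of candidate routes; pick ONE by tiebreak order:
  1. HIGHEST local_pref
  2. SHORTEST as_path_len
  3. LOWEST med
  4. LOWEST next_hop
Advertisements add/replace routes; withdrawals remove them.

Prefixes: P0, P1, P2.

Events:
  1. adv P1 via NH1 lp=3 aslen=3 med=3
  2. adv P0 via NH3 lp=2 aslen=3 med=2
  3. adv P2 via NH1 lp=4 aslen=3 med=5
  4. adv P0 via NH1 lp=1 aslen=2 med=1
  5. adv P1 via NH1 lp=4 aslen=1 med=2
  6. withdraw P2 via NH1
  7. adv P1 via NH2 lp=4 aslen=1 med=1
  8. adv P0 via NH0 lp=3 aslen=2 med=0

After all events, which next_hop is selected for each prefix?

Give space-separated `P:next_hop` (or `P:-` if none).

Op 1: best P0=- P1=NH1 P2=-
Op 2: best P0=NH3 P1=NH1 P2=-
Op 3: best P0=NH3 P1=NH1 P2=NH1
Op 4: best P0=NH3 P1=NH1 P2=NH1
Op 5: best P0=NH3 P1=NH1 P2=NH1
Op 6: best P0=NH3 P1=NH1 P2=-
Op 7: best P0=NH3 P1=NH2 P2=-
Op 8: best P0=NH0 P1=NH2 P2=-

Answer: P0:NH0 P1:NH2 P2:-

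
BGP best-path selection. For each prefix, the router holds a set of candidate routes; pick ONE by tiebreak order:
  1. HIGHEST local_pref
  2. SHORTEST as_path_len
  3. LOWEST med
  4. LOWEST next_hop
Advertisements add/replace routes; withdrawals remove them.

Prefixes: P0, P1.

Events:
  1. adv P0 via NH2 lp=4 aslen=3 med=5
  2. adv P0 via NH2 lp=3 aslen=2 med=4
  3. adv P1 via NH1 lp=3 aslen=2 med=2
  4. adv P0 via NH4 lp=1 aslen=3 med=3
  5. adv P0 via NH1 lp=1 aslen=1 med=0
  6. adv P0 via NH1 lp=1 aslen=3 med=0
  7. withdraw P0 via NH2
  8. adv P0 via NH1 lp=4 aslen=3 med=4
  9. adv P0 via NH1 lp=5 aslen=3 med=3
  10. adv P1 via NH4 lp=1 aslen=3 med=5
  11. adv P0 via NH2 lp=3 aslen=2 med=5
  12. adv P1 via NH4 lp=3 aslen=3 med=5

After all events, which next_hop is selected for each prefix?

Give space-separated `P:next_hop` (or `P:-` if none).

Op 1: best P0=NH2 P1=-
Op 2: best P0=NH2 P1=-
Op 3: best P0=NH2 P1=NH1
Op 4: best P0=NH2 P1=NH1
Op 5: best P0=NH2 P1=NH1
Op 6: best P0=NH2 P1=NH1
Op 7: best P0=NH1 P1=NH1
Op 8: best P0=NH1 P1=NH1
Op 9: best P0=NH1 P1=NH1
Op 10: best P0=NH1 P1=NH1
Op 11: best P0=NH1 P1=NH1
Op 12: best P0=NH1 P1=NH1

Answer: P0:NH1 P1:NH1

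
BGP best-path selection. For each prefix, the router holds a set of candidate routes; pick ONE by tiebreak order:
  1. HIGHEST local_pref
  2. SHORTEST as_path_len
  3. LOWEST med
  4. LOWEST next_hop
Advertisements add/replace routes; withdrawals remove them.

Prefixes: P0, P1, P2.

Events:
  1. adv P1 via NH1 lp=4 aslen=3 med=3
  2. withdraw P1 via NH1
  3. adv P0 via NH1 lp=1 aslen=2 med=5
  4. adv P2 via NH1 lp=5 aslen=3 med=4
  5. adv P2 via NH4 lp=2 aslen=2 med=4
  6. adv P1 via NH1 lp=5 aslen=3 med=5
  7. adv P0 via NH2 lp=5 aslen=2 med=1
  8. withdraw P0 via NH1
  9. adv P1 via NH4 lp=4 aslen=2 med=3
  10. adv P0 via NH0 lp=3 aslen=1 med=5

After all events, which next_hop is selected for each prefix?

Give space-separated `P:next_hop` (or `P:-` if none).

Op 1: best P0=- P1=NH1 P2=-
Op 2: best P0=- P1=- P2=-
Op 3: best P0=NH1 P1=- P2=-
Op 4: best P0=NH1 P1=- P2=NH1
Op 5: best P0=NH1 P1=- P2=NH1
Op 6: best P0=NH1 P1=NH1 P2=NH1
Op 7: best P0=NH2 P1=NH1 P2=NH1
Op 8: best P0=NH2 P1=NH1 P2=NH1
Op 9: best P0=NH2 P1=NH1 P2=NH1
Op 10: best P0=NH2 P1=NH1 P2=NH1

Answer: P0:NH2 P1:NH1 P2:NH1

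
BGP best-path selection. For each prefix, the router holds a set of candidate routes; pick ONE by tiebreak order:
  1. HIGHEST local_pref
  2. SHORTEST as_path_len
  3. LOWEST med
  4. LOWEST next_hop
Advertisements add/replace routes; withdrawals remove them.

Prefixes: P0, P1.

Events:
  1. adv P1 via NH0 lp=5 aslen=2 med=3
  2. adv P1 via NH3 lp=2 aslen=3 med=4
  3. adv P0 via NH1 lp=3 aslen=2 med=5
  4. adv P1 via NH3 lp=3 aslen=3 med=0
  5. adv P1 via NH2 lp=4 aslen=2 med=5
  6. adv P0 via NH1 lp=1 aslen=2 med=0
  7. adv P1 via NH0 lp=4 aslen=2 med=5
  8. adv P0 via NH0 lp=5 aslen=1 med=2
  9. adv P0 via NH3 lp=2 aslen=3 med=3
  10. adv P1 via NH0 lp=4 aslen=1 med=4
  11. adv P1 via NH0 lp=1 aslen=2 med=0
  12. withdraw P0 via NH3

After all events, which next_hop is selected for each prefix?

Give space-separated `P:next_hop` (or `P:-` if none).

Op 1: best P0=- P1=NH0
Op 2: best P0=- P1=NH0
Op 3: best P0=NH1 P1=NH0
Op 4: best P0=NH1 P1=NH0
Op 5: best P0=NH1 P1=NH0
Op 6: best P0=NH1 P1=NH0
Op 7: best P0=NH1 P1=NH0
Op 8: best P0=NH0 P1=NH0
Op 9: best P0=NH0 P1=NH0
Op 10: best P0=NH0 P1=NH0
Op 11: best P0=NH0 P1=NH2
Op 12: best P0=NH0 P1=NH2

Answer: P0:NH0 P1:NH2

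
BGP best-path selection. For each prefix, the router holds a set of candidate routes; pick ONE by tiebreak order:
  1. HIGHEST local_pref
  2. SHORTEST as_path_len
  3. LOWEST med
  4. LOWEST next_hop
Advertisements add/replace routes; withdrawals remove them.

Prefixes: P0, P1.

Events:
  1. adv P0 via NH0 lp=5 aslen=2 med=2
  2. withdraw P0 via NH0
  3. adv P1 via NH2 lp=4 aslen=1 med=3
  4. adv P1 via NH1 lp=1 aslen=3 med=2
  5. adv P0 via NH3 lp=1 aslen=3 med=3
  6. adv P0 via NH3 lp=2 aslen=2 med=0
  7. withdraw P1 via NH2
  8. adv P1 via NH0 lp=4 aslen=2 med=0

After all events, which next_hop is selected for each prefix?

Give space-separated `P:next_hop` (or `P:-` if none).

Answer: P0:NH3 P1:NH0

Derivation:
Op 1: best P0=NH0 P1=-
Op 2: best P0=- P1=-
Op 3: best P0=- P1=NH2
Op 4: best P0=- P1=NH2
Op 5: best P0=NH3 P1=NH2
Op 6: best P0=NH3 P1=NH2
Op 7: best P0=NH3 P1=NH1
Op 8: best P0=NH3 P1=NH0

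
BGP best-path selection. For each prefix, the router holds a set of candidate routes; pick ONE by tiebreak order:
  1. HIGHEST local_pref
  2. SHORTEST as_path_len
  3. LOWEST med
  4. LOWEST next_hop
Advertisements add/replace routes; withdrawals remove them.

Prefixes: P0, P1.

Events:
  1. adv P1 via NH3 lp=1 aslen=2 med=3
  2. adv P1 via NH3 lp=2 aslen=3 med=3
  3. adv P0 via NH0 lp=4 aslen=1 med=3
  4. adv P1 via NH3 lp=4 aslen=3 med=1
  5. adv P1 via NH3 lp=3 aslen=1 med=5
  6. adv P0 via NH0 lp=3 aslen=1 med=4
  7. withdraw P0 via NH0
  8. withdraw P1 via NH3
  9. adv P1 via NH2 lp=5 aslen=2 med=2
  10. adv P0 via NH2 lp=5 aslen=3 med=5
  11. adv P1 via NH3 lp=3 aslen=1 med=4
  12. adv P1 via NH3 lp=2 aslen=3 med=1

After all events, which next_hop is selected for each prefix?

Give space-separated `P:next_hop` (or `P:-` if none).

Answer: P0:NH2 P1:NH2

Derivation:
Op 1: best P0=- P1=NH3
Op 2: best P0=- P1=NH3
Op 3: best P0=NH0 P1=NH3
Op 4: best P0=NH0 P1=NH3
Op 5: best P0=NH0 P1=NH3
Op 6: best P0=NH0 P1=NH3
Op 7: best P0=- P1=NH3
Op 8: best P0=- P1=-
Op 9: best P0=- P1=NH2
Op 10: best P0=NH2 P1=NH2
Op 11: best P0=NH2 P1=NH2
Op 12: best P0=NH2 P1=NH2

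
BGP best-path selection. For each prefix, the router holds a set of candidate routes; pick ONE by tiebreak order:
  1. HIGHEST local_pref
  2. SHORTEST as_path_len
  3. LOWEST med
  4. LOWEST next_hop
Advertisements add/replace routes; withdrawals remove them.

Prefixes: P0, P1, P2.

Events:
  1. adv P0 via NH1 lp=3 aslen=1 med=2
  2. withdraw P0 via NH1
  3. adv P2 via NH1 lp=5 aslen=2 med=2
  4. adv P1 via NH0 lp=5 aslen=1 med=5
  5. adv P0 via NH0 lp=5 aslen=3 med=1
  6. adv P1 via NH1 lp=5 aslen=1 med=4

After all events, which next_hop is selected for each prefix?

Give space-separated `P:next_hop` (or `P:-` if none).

Answer: P0:NH0 P1:NH1 P2:NH1

Derivation:
Op 1: best P0=NH1 P1=- P2=-
Op 2: best P0=- P1=- P2=-
Op 3: best P0=- P1=- P2=NH1
Op 4: best P0=- P1=NH0 P2=NH1
Op 5: best P0=NH0 P1=NH0 P2=NH1
Op 6: best P0=NH0 P1=NH1 P2=NH1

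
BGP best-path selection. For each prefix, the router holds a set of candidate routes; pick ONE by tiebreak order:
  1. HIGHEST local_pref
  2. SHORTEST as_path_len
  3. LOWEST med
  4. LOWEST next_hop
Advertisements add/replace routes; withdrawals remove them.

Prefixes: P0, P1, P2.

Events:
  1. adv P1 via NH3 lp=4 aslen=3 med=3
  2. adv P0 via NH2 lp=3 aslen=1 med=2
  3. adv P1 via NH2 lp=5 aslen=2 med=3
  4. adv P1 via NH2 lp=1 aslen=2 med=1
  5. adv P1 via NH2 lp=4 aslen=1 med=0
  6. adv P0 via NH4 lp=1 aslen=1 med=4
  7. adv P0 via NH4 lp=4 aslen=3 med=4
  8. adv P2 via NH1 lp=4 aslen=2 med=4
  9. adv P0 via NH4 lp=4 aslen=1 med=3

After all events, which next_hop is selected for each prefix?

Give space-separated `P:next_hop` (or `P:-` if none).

Answer: P0:NH4 P1:NH2 P2:NH1

Derivation:
Op 1: best P0=- P1=NH3 P2=-
Op 2: best P0=NH2 P1=NH3 P2=-
Op 3: best P0=NH2 P1=NH2 P2=-
Op 4: best P0=NH2 P1=NH3 P2=-
Op 5: best P0=NH2 P1=NH2 P2=-
Op 6: best P0=NH2 P1=NH2 P2=-
Op 7: best P0=NH4 P1=NH2 P2=-
Op 8: best P0=NH4 P1=NH2 P2=NH1
Op 9: best P0=NH4 P1=NH2 P2=NH1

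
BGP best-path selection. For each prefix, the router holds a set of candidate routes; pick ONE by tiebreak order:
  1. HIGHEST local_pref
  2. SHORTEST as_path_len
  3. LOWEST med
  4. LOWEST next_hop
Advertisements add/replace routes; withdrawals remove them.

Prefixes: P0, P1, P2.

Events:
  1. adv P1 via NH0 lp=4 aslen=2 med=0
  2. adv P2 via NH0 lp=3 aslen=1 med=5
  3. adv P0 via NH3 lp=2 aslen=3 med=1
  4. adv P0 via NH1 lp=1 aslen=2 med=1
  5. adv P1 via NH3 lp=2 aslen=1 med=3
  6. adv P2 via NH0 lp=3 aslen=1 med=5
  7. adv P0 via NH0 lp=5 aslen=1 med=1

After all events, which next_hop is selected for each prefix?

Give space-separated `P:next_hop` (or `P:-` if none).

Answer: P0:NH0 P1:NH0 P2:NH0

Derivation:
Op 1: best P0=- P1=NH0 P2=-
Op 2: best P0=- P1=NH0 P2=NH0
Op 3: best P0=NH3 P1=NH0 P2=NH0
Op 4: best P0=NH3 P1=NH0 P2=NH0
Op 5: best P0=NH3 P1=NH0 P2=NH0
Op 6: best P0=NH3 P1=NH0 P2=NH0
Op 7: best P0=NH0 P1=NH0 P2=NH0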